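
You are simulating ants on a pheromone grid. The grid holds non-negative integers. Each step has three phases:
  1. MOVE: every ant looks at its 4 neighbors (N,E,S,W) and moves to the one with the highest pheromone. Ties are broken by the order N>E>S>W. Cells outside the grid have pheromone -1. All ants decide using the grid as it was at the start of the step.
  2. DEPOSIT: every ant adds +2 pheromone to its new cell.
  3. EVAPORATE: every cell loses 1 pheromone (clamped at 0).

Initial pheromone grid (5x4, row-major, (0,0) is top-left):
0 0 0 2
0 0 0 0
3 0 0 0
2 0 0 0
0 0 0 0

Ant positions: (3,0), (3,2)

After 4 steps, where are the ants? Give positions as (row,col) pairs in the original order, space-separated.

Step 1: ant0:(3,0)->N->(2,0) | ant1:(3,2)->N->(2,2)
  grid max=4 at (2,0)
Step 2: ant0:(2,0)->S->(3,0) | ant1:(2,2)->N->(1,2)
  grid max=3 at (2,0)
Step 3: ant0:(3,0)->N->(2,0) | ant1:(1,2)->N->(0,2)
  grid max=4 at (2,0)
Step 4: ant0:(2,0)->S->(3,0) | ant1:(0,2)->E->(0,3)
  grid max=3 at (2,0)

(3,0) (0,3)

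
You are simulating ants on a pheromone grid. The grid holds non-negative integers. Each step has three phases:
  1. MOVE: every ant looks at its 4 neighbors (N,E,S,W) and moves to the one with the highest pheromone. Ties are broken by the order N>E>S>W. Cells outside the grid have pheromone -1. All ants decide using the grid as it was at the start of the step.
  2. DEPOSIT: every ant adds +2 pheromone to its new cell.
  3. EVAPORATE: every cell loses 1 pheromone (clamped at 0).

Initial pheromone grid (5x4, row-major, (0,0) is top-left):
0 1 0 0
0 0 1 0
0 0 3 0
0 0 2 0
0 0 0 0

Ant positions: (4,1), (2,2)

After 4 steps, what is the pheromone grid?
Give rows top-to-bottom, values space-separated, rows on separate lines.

After step 1: ants at (3,1),(3,2)
  0 0 0 0
  0 0 0 0
  0 0 2 0
  0 1 3 0
  0 0 0 0
After step 2: ants at (3,2),(2,2)
  0 0 0 0
  0 0 0 0
  0 0 3 0
  0 0 4 0
  0 0 0 0
After step 3: ants at (2,2),(3,2)
  0 0 0 0
  0 0 0 0
  0 0 4 0
  0 0 5 0
  0 0 0 0
After step 4: ants at (3,2),(2,2)
  0 0 0 0
  0 0 0 0
  0 0 5 0
  0 0 6 0
  0 0 0 0

0 0 0 0
0 0 0 0
0 0 5 0
0 0 6 0
0 0 0 0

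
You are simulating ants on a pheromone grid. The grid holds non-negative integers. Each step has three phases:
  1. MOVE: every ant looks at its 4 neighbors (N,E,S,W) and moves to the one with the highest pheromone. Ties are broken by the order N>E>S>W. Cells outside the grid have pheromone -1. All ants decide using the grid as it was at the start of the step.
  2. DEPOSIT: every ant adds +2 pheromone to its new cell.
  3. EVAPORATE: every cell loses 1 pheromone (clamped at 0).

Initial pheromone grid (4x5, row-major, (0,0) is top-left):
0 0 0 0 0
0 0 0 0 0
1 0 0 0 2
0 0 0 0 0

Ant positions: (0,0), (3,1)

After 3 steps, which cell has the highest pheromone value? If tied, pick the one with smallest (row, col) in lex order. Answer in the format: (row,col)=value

Step 1: ant0:(0,0)->E->(0,1) | ant1:(3,1)->N->(2,1)
  grid max=1 at (0,1)
Step 2: ant0:(0,1)->E->(0,2) | ant1:(2,1)->N->(1,1)
  grid max=1 at (0,2)
Step 3: ant0:(0,2)->E->(0,3) | ant1:(1,1)->N->(0,1)
  grid max=1 at (0,1)
Final grid:
  0 1 0 1 0
  0 0 0 0 0
  0 0 0 0 0
  0 0 0 0 0
Max pheromone 1 at (0,1)

Answer: (0,1)=1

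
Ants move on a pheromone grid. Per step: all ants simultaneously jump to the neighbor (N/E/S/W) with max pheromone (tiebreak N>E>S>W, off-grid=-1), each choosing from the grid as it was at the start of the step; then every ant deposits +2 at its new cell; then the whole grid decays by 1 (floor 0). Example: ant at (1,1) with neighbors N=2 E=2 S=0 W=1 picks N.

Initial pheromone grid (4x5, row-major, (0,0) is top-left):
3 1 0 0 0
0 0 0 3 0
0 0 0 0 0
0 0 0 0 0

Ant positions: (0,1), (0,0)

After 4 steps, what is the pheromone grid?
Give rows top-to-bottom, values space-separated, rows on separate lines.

After step 1: ants at (0,0),(0,1)
  4 2 0 0 0
  0 0 0 2 0
  0 0 0 0 0
  0 0 0 0 0
After step 2: ants at (0,1),(0,0)
  5 3 0 0 0
  0 0 0 1 0
  0 0 0 0 0
  0 0 0 0 0
After step 3: ants at (0,0),(0,1)
  6 4 0 0 0
  0 0 0 0 0
  0 0 0 0 0
  0 0 0 0 0
After step 4: ants at (0,1),(0,0)
  7 5 0 0 0
  0 0 0 0 0
  0 0 0 0 0
  0 0 0 0 0

7 5 0 0 0
0 0 0 0 0
0 0 0 0 0
0 0 0 0 0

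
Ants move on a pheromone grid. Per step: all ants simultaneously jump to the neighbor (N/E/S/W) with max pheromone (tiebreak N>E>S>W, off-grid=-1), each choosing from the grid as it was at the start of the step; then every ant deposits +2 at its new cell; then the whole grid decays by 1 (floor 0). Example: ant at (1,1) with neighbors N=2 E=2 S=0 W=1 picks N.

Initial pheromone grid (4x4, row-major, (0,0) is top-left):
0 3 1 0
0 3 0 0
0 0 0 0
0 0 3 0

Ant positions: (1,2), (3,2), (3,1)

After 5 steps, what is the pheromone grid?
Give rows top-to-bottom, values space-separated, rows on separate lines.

After step 1: ants at (1,1),(2,2),(3,2)
  0 2 0 0
  0 4 0 0
  0 0 1 0
  0 0 4 0
After step 2: ants at (0,1),(3,2),(2,2)
  0 3 0 0
  0 3 0 0
  0 0 2 0
  0 0 5 0
After step 3: ants at (1,1),(2,2),(3,2)
  0 2 0 0
  0 4 0 0
  0 0 3 0
  0 0 6 0
After step 4: ants at (0,1),(3,2),(2,2)
  0 3 0 0
  0 3 0 0
  0 0 4 0
  0 0 7 0
After step 5: ants at (1,1),(2,2),(3,2)
  0 2 0 0
  0 4 0 0
  0 0 5 0
  0 0 8 0

0 2 0 0
0 4 0 0
0 0 5 0
0 0 8 0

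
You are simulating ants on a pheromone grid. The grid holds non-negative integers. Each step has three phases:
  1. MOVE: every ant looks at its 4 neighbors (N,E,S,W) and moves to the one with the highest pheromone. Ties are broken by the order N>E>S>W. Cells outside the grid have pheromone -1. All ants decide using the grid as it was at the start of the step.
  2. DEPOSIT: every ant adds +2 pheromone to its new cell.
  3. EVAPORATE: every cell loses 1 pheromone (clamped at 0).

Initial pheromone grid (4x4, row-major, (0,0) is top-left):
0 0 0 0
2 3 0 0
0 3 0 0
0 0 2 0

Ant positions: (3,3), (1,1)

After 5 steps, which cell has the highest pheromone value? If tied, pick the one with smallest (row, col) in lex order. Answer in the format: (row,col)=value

Step 1: ant0:(3,3)->W->(3,2) | ant1:(1,1)->S->(2,1)
  grid max=4 at (2,1)
Step 2: ant0:(3,2)->N->(2,2) | ant1:(2,1)->N->(1,1)
  grid max=3 at (1,1)
Step 3: ant0:(2,2)->W->(2,1) | ant1:(1,1)->S->(2,1)
  grid max=6 at (2,1)
Step 4: ant0:(2,1)->N->(1,1) | ant1:(2,1)->N->(1,1)
  grid max=5 at (1,1)
Step 5: ant0:(1,1)->S->(2,1) | ant1:(1,1)->S->(2,1)
  grid max=8 at (2,1)
Final grid:
  0 0 0 0
  0 4 0 0
  0 8 0 0
  0 0 0 0
Max pheromone 8 at (2,1)

Answer: (2,1)=8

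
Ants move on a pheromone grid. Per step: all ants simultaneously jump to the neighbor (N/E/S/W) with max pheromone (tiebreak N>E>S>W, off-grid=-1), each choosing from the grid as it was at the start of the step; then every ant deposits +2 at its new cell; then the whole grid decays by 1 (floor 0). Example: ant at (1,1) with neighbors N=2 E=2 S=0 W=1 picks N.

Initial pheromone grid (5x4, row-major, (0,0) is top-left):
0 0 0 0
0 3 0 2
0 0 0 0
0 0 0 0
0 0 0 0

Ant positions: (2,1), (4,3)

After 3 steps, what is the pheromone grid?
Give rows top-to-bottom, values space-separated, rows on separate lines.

After step 1: ants at (1,1),(3,3)
  0 0 0 0
  0 4 0 1
  0 0 0 0
  0 0 0 1
  0 0 0 0
After step 2: ants at (0,1),(2,3)
  0 1 0 0
  0 3 0 0
  0 0 0 1
  0 0 0 0
  0 0 0 0
After step 3: ants at (1,1),(1,3)
  0 0 0 0
  0 4 0 1
  0 0 0 0
  0 0 0 0
  0 0 0 0

0 0 0 0
0 4 0 1
0 0 0 0
0 0 0 0
0 0 0 0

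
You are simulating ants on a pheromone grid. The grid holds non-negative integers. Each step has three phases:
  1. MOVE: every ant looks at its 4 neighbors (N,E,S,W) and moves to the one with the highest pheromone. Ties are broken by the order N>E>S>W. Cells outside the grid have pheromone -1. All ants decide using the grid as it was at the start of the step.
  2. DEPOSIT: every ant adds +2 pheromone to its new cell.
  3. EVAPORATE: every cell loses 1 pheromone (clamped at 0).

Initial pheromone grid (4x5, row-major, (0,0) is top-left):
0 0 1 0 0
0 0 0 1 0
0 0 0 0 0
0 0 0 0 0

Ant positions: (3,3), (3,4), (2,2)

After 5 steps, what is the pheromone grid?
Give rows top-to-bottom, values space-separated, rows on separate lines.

After step 1: ants at (2,3),(2,4),(1,2)
  0 0 0 0 0
  0 0 1 0 0
  0 0 0 1 1
  0 0 0 0 0
After step 2: ants at (2,4),(2,3),(0,2)
  0 0 1 0 0
  0 0 0 0 0
  0 0 0 2 2
  0 0 0 0 0
After step 3: ants at (2,3),(2,4),(0,3)
  0 0 0 1 0
  0 0 0 0 0
  0 0 0 3 3
  0 0 0 0 0
After step 4: ants at (2,4),(2,3),(0,4)
  0 0 0 0 1
  0 0 0 0 0
  0 0 0 4 4
  0 0 0 0 0
After step 5: ants at (2,3),(2,4),(1,4)
  0 0 0 0 0
  0 0 0 0 1
  0 0 0 5 5
  0 0 0 0 0

0 0 0 0 0
0 0 0 0 1
0 0 0 5 5
0 0 0 0 0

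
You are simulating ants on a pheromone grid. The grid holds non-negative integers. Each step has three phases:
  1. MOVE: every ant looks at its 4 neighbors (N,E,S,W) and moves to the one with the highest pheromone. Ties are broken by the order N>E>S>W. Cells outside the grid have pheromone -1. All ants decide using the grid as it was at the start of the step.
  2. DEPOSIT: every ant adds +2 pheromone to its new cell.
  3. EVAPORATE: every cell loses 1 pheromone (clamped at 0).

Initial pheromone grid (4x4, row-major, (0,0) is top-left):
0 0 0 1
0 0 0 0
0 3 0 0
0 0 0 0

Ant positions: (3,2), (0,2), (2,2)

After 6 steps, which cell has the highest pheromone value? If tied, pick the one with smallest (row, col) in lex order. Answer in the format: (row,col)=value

Answer: (2,1)=9

Derivation:
Step 1: ant0:(3,2)->N->(2,2) | ant1:(0,2)->E->(0,3) | ant2:(2,2)->W->(2,1)
  grid max=4 at (2,1)
Step 2: ant0:(2,2)->W->(2,1) | ant1:(0,3)->S->(1,3) | ant2:(2,1)->E->(2,2)
  grid max=5 at (2,1)
Step 3: ant0:(2,1)->E->(2,2) | ant1:(1,3)->N->(0,3) | ant2:(2,2)->W->(2,1)
  grid max=6 at (2,1)
Step 4: ant0:(2,2)->W->(2,1) | ant1:(0,3)->S->(1,3) | ant2:(2,1)->E->(2,2)
  grid max=7 at (2,1)
Step 5: ant0:(2,1)->E->(2,2) | ant1:(1,3)->N->(0,3) | ant2:(2,2)->W->(2,1)
  grid max=8 at (2,1)
Step 6: ant0:(2,2)->W->(2,1) | ant1:(0,3)->S->(1,3) | ant2:(2,1)->E->(2,2)
  grid max=9 at (2,1)
Final grid:
  0 0 0 1
  0 0 0 1
  0 9 6 0
  0 0 0 0
Max pheromone 9 at (2,1)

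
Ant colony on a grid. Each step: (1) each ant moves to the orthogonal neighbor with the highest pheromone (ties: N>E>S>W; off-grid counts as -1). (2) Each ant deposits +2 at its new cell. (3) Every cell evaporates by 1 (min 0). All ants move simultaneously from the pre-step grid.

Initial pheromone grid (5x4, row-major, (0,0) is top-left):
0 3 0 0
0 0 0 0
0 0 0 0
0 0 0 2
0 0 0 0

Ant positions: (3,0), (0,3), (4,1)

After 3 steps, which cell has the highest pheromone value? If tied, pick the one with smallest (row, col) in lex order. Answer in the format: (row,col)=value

Step 1: ant0:(3,0)->N->(2,0) | ant1:(0,3)->S->(1,3) | ant2:(4,1)->N->(3,1)
  grid max=2 at (0,1)
Step 2: ant0:(2,0)->N->(1,0) | ant1:(1,3)->N->(0,3) | ant2:(3,1)->N->(2,1)
  grid max=1 at (0,1)
Step 3: ant0:(1,0)->N->(0,0) | ant1:(0,3)->S->(1,3) | ant2:(2,1)->N->(1,1)
  grid max=1 at (0,0)
Final grid:
  1 0 0 0
  0 1 0 1
  0 0 0 0
  0 0 0 0
  0 0 0 0
Max pheromone 1 at (0,0)

Answer: (0,0)=1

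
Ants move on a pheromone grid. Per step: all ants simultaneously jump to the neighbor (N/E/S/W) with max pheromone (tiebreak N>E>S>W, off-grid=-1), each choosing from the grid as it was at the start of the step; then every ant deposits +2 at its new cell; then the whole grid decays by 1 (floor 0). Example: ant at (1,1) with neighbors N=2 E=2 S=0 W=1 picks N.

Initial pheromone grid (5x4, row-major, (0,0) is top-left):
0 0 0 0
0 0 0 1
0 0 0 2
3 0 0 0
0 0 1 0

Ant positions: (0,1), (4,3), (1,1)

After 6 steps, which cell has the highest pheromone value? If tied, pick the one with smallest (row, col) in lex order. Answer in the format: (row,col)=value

Answer: (0,1)=6

Derivation:
Step 1: ant0:(0,1)->E->(0,2) | ant1:(4,3)->W->(4,2) | ant2:(1,1)->N->(0,1)
  grid max=2 at (3,0)
Step 2: ant0:(0,2)->W->(0,1) | ant1:(4,2)->N->(3,2) | ant2:(0,1)->E->(0,2)
  grid max=2 at (0,1)
Step 3: ant0:(0,1)->E->(0,2) | ant1:(3,2)->S->(4,2) | ant2:(0,2)->W->(0,1)
  grid max=3 at (0,1)
Step 4: ant0:(0,2)->W->(0,1) | ant1:(4,2)->N->(3,2) | ant2:(0,1)->E->(0,2)
  grid max=4 at (0,1)
Step 5: ant0:(0,1)->E->(0,2) | ant1:(3,2)->S->(4,2) | ant2:(0,2)->W->(0,1)
  grid max=5 at (0,1)
Step 6: ant0:(0,2)->W->(0,1) | ant1:(4,2)->N->(3,2) | ant2:(0,1)->E->(0,2)
  grid max=6 at (0,1)
Final grid:
  0 6 6 0
  0 0 0 0
  0 0 0 0
  0 0 1 0
  0 0 1 0
Max pheromone 6 at (0,1)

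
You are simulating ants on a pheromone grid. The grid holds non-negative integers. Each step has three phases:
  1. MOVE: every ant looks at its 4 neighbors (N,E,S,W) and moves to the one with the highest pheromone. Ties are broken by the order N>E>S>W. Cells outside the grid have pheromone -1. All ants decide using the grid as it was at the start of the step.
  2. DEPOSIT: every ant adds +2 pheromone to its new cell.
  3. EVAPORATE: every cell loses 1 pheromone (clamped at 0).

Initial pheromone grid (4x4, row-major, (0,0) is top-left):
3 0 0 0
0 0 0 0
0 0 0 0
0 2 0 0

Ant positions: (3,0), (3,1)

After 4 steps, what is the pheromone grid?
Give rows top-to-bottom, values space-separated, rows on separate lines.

After step 1: ants at (3,1),(2,1)
  2 0 0 0
  0 0 0 0
  0 1 0 0
  0 3 0 0
After step 2: ants at (2,1),(3,1)
  1 0 0 0
  0 0 0 0
  0 2 0 0
  0 4 0 0
After step 3: ants at (3,1),(2,1)
  0 0 0 0
  0 0 0 0
  0 3 0 0
  0 5 0 0
After step 4: ants at (2,1),(3,1)
  0 0 0 0
  0 0 0 0
  0 4 0 0
  0 6 0 0

0 0 0 0
0 0 0 0
0 4 0 0
0 6 0 0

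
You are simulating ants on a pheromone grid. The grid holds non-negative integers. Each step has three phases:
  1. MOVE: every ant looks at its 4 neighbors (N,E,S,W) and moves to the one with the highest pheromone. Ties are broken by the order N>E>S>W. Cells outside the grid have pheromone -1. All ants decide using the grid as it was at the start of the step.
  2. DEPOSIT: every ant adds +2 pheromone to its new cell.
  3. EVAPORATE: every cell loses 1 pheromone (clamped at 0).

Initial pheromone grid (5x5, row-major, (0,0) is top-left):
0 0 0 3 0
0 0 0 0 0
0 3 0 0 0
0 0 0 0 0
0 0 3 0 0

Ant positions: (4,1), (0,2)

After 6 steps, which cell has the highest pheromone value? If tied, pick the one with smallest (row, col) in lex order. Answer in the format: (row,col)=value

Answer: (0,3)=3

Derivation:
Step 1: ant0:(4,1)->E->(4,2) | ant1:(0,2)->E->(0,3)
  grid max=4 at (0,3)
Step 2: ant0:(4,2)->N->(3,2) | ant1:(0,3)->E->(0,4)
  grid max=3 at (0,3)
Step 3: ant0:(3,2)->S->(4,2) | ant1:(0,4)->W->(0,3)
  grid max=4 at (0,3)
Step 4: ant0:(4,2)->N->(3,2) | ant1:(0,3)->E->(0,4)
  grid max=3 at (0,3)
Step 5: ant0:(3,2)->S->(4,2) | ant1:(0,4)->W->(0,3)
  grid max=4 at (0,3)
Step 6: ant0:(4,2)->N->(3,2) | ant1:(0,3)->E->(0,4)
  grid max=3 at (0,3)
Final grid:
  0 0 0 3 1
  0 0 0 0 0
  0 0 0 0 0
  0 0 1 0 0
  0 0 3 0 0
Max pheromone 3 at (0,3)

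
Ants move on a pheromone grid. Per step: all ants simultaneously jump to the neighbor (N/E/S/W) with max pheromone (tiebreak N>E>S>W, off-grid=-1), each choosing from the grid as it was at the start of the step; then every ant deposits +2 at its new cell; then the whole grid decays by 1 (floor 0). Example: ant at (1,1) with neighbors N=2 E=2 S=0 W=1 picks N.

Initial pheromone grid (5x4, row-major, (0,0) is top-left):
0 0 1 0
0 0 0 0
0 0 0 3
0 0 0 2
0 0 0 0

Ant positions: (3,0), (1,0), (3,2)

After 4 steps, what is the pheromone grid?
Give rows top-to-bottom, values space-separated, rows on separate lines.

After step 1: ants at (2,0),(0,0),(3,3)
  1 0 0 0
  0 0 0 0
  1 0 0 2
  0 0 0 3
  0 0 0 0
After step 2: ants at (1,0),(0,1),(2,3)
  0 1 0 0
  1 0 0 0
  0 0 0 3
  0 0 0 2
  0 0 0 0
After step 3: ants at (0,0),(0,2),(3,3)
  1 0 1 0
  0 0 0 0
  0 0 0 2
  0 0 0 3
  0 0 0 0
After step 4: ants at (0,1),(0,3),(2,3)
  0 1 0 1
  0 0 0 0
  0 0 0 3
  0 0 0 2
  0 0 0 0

0 1 0 1
0 0 0 0
0 0 0 3
0 0 0 2
0 0 0 0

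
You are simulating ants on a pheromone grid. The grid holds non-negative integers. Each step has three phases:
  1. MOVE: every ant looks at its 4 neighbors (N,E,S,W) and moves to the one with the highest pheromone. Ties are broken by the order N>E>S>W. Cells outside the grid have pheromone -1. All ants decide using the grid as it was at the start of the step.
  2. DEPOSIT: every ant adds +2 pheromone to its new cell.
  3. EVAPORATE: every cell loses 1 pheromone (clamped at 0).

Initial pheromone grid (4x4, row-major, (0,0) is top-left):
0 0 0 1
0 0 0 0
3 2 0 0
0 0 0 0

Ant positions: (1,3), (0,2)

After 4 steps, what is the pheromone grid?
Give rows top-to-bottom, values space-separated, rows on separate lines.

After step 1: ants at (0,3),(0,3)
  0 0 0 4
  0 0 0 0
  2 1 0 0
  0 0 0 0
After step 2: ants at (1,3),(1,3)
  0 0 0 3
  0 0 0 3
  1 0 0 0
  0 0 0 0
After step 3: ants at (0,3),(0,3)
  0 0 0 6
  0 0 0 2
  0 0 0 0
  0 0 0 0
After step 4: ants at (1,3),(1,3)
  0 0 0 5
  0 0 0 5
  0 0 0 0
  0 0 0 0

0 0 0 5
0 0 0 5
0 0 0 0
0 0 0 0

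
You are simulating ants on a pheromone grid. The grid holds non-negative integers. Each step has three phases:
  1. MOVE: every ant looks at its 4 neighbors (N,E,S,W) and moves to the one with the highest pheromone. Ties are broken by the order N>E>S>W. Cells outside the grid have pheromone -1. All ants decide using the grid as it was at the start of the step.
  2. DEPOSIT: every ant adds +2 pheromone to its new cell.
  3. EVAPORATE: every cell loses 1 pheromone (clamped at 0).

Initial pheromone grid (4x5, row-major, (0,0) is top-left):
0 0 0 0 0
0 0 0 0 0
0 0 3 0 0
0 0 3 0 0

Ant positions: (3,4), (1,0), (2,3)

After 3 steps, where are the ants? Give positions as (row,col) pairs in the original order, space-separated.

Step 1: ant0:(3,4)->N->(2,4) | ant1:(1,0)->N->(0,0) | ant2:(2,3)->W->(2,2)
  grid max=4 at (2,2)
Step 2: ant0:(2,4)->N->(1,4) | ant1:(0,0)->E->(0,1) | ant2:(2,2)->S->(3,2)
  grid max=3 at (2,2)
Step 3: ant0:(1,4)->N->(0,4) | ant1:(0,1)->E->(0,2) | ant2:(3,2)->N->(2,2)
  grid max=4 at (2,2)

(0,4) (0,2) (2,2)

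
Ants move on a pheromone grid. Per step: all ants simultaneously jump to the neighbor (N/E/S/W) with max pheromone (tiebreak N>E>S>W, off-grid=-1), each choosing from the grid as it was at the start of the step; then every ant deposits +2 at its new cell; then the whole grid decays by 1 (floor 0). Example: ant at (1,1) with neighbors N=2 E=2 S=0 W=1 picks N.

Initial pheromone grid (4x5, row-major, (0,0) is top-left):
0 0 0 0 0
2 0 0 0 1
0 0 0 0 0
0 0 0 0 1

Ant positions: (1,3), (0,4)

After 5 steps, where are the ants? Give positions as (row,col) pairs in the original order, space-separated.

Step 1: ant0:(1,3)->E->(1,4) | ant1:(0,4)->S->(1,4)
  grid max=4 at (1,4)
Step 2: ant0:(1,4)->N->(0,4) | ant1:(1,4)->N->(0,4)
  grid max=3 at (0,4)
Step 3: ant0:(0,4)->S->(1,4) | ant1:(0,4)->S->(1,4)
  grid max=6 at (1,4)
Step 4: ant0:(1,4)->N->(0,4) | ant1:(1,4)->N->(0,4)
  grid max=5 at (0,4)
Step 5: ant0:(0,4)->S->(1,4) | ant1:(0,4)->S->(1,4)
  grid max=8 at (1,4)

(1,4) (1,4)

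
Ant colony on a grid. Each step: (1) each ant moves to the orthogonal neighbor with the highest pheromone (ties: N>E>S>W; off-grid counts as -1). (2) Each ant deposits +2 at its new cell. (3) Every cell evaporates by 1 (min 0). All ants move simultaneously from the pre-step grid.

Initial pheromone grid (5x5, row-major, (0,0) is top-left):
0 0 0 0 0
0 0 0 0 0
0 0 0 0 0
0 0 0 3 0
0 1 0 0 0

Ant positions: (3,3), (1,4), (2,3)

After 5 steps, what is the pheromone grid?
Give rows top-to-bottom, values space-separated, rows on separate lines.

After step 1: ants at (2,3),(0,4),(3,3)
  0 0 0 0 1
  0 0 0 0 0
  0 0 0 1 0
  0 0 0 4 0
  0 0 0 0 0
After step 2: ants at (3,3),(1,4),(2,3)
  0 0 0 0 0
  0 0 0 0 1
  0 0 0 2 0
  0 0 0 5 0
  0 0 0 0 0
After step 3: ants at (2,3),(0,4),(3,3)
  0 0 0 0 1
  0 0 0 0 0
  0 0 0 3 0
  0 0 0 6 0
  0 0 0 0 0
After step 4: ants at (3,3),(1,4),(2,3)
  0 0 0 0 0
  0 0 0 0 1
  0 0 0 4 0
  0 0 0 7 0
  0 0 0 0 0
After step 5: ants at (2,3),(0,4),(3,3)
  0 0 0 0 1
  0 0 0 0 0
  0 0 0 5 0
  0 0 0 8 0
  0 0 0 0 0

0 0 0 0 1
0 0 0 0 0
0 0 0 5 0
0 0 0 8 0
0 0 0 0 0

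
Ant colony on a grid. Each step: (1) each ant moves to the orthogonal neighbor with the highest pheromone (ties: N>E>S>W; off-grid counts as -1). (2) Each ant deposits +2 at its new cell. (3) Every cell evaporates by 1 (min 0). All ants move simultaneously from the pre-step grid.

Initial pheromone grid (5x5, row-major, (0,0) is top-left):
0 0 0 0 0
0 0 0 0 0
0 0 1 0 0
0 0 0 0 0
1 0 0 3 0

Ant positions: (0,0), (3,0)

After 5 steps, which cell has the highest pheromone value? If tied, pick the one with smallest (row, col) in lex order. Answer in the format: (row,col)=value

Step 1: ant0:(0,0)->E->(0,1) | ant1:(3,0)->S->(4,0)
  grid max=2 at (4,0)
Step 2: ant0:(0,1)->E->(0,2) | ant1:(4,0)->N->(3,0)
  grid max=1 at (0,2)
Step 3: ant0:(0,2)->E->(0,3) | ant1:(3,0)->S->(4,0)
  grid max=2 at (4,0)
Step 4: ant0:(0,3)->E->(0,4) | ant1:(4,0)->N->(3,0)
  grid max=1 at (0,4)
Step 5: ant0:(0,4)->S->(1,4) | ant1:(3,0)->S->(4,0)
  grid max=2 at (4,0)
Final grid:
  0 0 0 0 0
  0 0 0 0 1
  0 0 0 0 0
  0 0 0 0 0
  2 0 0 0 0
Max pheromone 2 at (4,0)

Answer: (4,0)=2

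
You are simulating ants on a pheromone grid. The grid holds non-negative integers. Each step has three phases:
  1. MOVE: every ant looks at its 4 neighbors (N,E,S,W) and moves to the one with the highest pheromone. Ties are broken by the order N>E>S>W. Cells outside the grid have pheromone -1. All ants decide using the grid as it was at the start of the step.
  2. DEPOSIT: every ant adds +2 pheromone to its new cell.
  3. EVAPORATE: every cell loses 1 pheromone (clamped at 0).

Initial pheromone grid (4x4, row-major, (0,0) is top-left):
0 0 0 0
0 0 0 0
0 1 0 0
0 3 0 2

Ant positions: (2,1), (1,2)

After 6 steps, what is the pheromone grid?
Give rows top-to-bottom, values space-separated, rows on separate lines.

After step 1: ants at (3,1),(0,2)
  0 0 1 0
  0 0 0 0
  0 0 0 0
  0 4 0 1
After step 2: ants at (2,1),(0,3)
  0 0 0 1
  0 0 0 0
  0 1 0 0
  0 3 0 0
After step 3: ants at (3,1),(1,3)
  0 0 0 0
  0 0 0 1
  0 0 0 0
  0 4 0 0
After step 4: ants at (2,1),(0,3)
  0 0 0 1
  0 0 0 0
  0 1 0 0
  0 3 0 0
After step 5: ants at (3,1),(1,3)
  0 0 0 0
  0 0 0 1
  0 0 0 0
  0 4 0 0
After step 6: ants at (2,1),(0,3)
  0 0 0 1
  0 0 0 0
  0 1 0 0
  0 3 0 0

0 0 0 1
0 0 0 0
0 1 0 0
0 3 0 0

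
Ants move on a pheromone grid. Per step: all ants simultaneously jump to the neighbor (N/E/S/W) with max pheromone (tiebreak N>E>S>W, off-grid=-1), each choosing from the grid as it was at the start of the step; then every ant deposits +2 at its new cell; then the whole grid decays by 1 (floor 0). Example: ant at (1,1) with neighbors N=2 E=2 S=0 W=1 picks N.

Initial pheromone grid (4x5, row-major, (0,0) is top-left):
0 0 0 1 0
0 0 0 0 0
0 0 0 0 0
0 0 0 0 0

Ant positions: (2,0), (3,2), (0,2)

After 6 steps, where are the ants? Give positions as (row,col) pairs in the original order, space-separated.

Step 1: ant0:(2,0)->N->(1,0) | ant1:(3,2)->N->(2,2) | ant2:(0,2)->E->(0,3)
  grid max=2 at (0,3)
Step 2: ant0:(1,0)->N->(0,0) | ant1:(2,2)->N->(1,2) | ant2:(0,3)->E->(0,4)
  grid max=1 at (0,0)
Step 3: ant0:(0,0)->E->(0,1) | ant1:(1,2)->N->(0,2) | ant2:(0,4)->W->(0,3)
  grid max=2 at (0,3)
Step 4: ant0:(0,1)->E->(0,2) | ant1:(0,2)->E->(0,3) | ant2:(0,3)->W->(0,2)
  grid max=4 at (0,2)
Step 5: ant0:(0,2)->E->(0,3) | ant1:(0,3)->W->(0,2) | ant2:(0,2)->E->(0,3)
  grid max=6 at (0,3)
Step 6: ant0:(0,3)->W->(0,2) | ant1:(0,2)->E->(0,3) | ant2:(0,3)->W->(0,2)
  grid max=8 at (0,2)

(0,2) (0,3) (0,2)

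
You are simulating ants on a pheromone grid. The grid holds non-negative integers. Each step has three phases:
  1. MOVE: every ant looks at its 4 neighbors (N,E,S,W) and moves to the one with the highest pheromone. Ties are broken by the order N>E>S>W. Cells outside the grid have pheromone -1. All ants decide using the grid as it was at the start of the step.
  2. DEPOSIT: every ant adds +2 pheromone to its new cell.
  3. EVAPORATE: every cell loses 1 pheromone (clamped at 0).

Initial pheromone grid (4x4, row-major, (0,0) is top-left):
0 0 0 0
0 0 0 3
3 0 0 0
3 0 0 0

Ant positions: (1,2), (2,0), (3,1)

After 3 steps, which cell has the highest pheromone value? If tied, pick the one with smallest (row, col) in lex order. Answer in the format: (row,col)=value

Answer: (3,0)=8

Derivation:
Step 1: ant0:(1,2)->E->(1,3) | ant1:(2,0)->S->(3,0) | ant2:(3,1)->W->(3,0)
  grid max=6 at (3,0)
Step 2: ant0:(1,3)->N->(0,3) | ant1:(3,0)->N->(2,0) | ant2:(3,0)->N->(2,0)
  grid max=5 at (2,0)
Step 3: ant0:(0,3)->S->(1,3) | ant1:(2,0)->S->(3,0) | ant2:(2,0)->S->(3,0)
  grid max=8 at (3,0)
Final grid:
  0 0 0 0
  0 0 0 4
  4 0 0 0
  8 0 0 0
Max pheromone 8 at (3,0)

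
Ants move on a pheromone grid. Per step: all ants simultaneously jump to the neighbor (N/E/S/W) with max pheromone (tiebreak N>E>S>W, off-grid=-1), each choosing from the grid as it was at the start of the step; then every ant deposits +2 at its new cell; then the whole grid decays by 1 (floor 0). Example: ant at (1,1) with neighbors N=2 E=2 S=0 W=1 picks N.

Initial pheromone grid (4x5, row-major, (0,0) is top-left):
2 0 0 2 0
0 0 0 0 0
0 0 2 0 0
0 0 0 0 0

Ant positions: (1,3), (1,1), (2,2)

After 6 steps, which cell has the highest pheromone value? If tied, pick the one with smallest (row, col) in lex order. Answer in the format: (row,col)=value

Answer: (0,0)=2

Derivation:
Step 1: ant0:(1,3)->N->(0,3) | ant1:(1,1)->N->(0,1) | ant2:(2,2)->N->(1,2)
  grid max=3 at (0,3)
Step 2: ant0:(0,3)->E->(0,4) | ant1:(0,1)->W->(0,0) | ant2:(1,2)->S->(2,2)
  grid max=2 at (0,0)
Step 3: ant0:(0,4)->W->(0,3) | ant1:(0,0)->E->(0,1) | ant2:(2,2)->N->(1,2)
  grid max=3 at (0,3)
Step 4: ant0:(0,3)->E->(0,4) | ant1:(0,1)->W->(0,0) | ant2:(1,2)->S->(2,2)
  grid max=2 at (0,0)
Step 5: ant0:(0,4)->W->(0,3) | ant1:(0,0)->E->(0,1) | ant2:(2,2)->N->(1,2)
  grid max=3 at (0,3)
Step 6: ant0:(0,3)->E->(0,4) | ant1:(0,1)->W->(0,0) | ant2:(1,2)->S->(2,2)
  grid max=2 at (0,0)
Final grid:
  2 0 0 2 1
  0 0 0 0 0
  0 0 2 0 0
  0 0 0 0 0
Max pheromone 2 at (0,0)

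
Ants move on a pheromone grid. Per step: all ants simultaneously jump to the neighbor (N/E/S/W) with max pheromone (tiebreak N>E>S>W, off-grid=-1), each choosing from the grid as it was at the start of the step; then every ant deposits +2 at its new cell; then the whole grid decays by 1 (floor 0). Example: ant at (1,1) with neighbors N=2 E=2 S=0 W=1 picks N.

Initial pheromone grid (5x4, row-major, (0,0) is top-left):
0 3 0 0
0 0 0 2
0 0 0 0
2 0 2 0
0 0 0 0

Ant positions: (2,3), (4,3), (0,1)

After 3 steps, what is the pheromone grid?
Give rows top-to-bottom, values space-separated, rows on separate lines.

After step 1: ants at (1,3),(3,3),(0,2)
  0 2 1 0
  0 0 0 3
  0 0 0 0
  1 0 1 1
  0 0 0 0
After step 2: ants at (0,3),(3,2),(0,1)
  0 3 0 1
  0 0 0 2
  0 0 0 0
  0 0 2 0
  0 0 0 0
After step 3: ants at (1,3),(2,2),(0,2)
  0 2 1 0
  0 0 0 3
  0 0 1 0
  0 0 1 0
  0 0 0 0

0 2 1 0
0 0 0 3
0 0 1 0
0 0 1 0
0 0 0 0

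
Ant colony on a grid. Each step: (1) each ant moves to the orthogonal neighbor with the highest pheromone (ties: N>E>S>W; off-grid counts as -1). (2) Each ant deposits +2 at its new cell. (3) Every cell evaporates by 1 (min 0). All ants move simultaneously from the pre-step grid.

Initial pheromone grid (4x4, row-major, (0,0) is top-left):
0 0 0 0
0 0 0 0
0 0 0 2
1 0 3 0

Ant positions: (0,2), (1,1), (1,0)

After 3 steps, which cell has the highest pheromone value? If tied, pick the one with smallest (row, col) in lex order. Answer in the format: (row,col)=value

Answer: (0,0)=3

Derivation:
Step 1: ant0:(0,2)->E->(0,3) | ant1:(1,1)->N->(0,1) | ant2:(1,0)->N->(0,0)
  grid max=2 at (3,2)
Step 2: ant0:(0,3)->S->(1,3) | ant1:(0,1)->W->(0,0) | ant2:(0,0)->E->(0,1)
  grid max=2 at (0,0)
Step 3: ant0:(1,3)->N->(0,3) | ant1:(0,0)->E->(0,1) | ant2:(0,1)->W->(0,0)
  grid max=3 at (0,0)
Final grid:
  3 3 0 1
  0 0 0 0
  0 0 0 0
  0 0 0 0
Max pheromone 3 at (0,0)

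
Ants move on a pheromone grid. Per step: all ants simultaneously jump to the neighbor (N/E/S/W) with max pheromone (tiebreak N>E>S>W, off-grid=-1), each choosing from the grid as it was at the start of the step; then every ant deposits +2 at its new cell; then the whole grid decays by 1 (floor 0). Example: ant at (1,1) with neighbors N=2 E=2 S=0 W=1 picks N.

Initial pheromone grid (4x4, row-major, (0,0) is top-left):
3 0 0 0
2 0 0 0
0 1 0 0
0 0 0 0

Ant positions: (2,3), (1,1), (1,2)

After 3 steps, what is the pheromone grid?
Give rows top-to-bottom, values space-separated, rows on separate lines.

After step 1: ants at (1,3),(1,0),(0,2)
  2 0 1 0
  3 0 0 1
  0 0 0 0
  0 0 0 0
After step 2: ants at (0,3),(0,0),(0,3)
  3 0 0 3
  2 0 0 0
  0 0 0 0
  0 0 0 0
After step 3: ants at (1,3),(1,0),(1,3)
  2 0 0 2
  3 0 0 3
  0 0 0 0
  0 0 0 0

2 0 0 2
3 0 0 3
0 0 0 0
0 0 0 0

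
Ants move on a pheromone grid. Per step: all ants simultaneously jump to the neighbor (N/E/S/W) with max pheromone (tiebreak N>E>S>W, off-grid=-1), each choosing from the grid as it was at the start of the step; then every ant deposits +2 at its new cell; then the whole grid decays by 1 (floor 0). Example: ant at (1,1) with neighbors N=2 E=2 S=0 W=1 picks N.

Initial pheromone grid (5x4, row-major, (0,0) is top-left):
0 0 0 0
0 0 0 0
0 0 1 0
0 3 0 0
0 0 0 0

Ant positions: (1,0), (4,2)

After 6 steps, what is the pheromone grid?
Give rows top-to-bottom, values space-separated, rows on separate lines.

After step 1: ants at (0,0),(3,2)
  1 0 0 0
  0 0 0 0
  0 0 0 0
  0 2 1 0
  0 0 0 0
After step 2: ants at (0,1),(3,1)
  0 1 0 0
  0 0 0 0
  0 0 0 0
  0 3 0 0
  0 0 0 0
After step 3: ants at (0,2),(2,1)
  0 0 1 0
  0 0 0 0
  0 1 0 0
  0 2 0 0
  0 0 0 0
After step 4: ants at (0,3),(3,1)
  0 0 0 1
  0 0 0 0
  0 0 0 0
  0 3 0 0
  0 0 0 0
After step 5: ants at (1,3),(2,1)
  0 0 0 0
  0 0 0 1
  0 1 0 0
  0 2 0 0
  0 0 0 0
After step 6: ants at (0,3),(3,1)
  0 0 0 1
  0 0 0 0
  0 0 0 0
  0 3 0 0
  0 0 0 0

0 0 0 1
0 0 0 0
0 0 0 0
0 3 0 0
0 0 0 0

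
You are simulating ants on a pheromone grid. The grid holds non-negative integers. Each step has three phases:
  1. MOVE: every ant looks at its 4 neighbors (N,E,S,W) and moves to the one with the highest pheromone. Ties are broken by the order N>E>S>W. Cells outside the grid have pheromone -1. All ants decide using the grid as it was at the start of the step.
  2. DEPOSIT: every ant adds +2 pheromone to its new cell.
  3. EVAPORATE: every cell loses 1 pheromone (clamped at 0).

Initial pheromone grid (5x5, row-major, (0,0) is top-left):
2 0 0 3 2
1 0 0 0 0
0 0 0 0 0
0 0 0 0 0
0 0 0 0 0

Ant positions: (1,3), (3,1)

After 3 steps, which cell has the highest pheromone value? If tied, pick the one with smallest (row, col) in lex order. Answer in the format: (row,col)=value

Step 1: ant0:(1,3)->N->(0,3) | ant1:(3,1)->N->(2,1)
  grid max=4 at (0,3)
Step 2: ant0:(0,3)->E->(0,4) | ant1:(2,1)->N->(1,1)
  grid max=3 at (0,3)
Step 3: ant0:(0,4)->W->(0,3) | ant1:(1,1)->N->(0,1)
  grid max=4 at (0,3)
Final grid:
  0 1 0 4 1
  0 0 0 0 0
  0 0 0 0 0
  0 0 0 0 0
  0 0 0 0 0
Max pheromone 4 at (0,3)

Answer: (0,3)=4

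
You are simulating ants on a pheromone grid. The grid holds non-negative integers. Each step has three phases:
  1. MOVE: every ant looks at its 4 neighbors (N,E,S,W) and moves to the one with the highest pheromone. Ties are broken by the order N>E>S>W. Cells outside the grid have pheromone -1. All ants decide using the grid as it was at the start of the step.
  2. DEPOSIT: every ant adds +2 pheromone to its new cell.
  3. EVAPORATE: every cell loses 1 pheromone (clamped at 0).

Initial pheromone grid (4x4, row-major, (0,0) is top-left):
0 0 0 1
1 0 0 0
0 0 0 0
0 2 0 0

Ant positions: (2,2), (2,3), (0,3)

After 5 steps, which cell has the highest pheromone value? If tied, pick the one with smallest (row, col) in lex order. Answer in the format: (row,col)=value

Answer: (1,3)=11

Derivation:
Step 1: ant0:(2,2)->N->(1,2) | ant1:(2,3)->N->(1,3) | ant2:(0,3)->S->(1,3)
  grid max=3 at (1,3)
Step 2: ant0:(1,2)->E->(1,3) | ant1:(1,3)->W->(1,2) | ant2:(1,3)->W->(1,2)
  grid max=4 at (1,2)
Step 3: ant0:(1,3)->W->(1,2) | ant1:(1,2)->E->(1,3) | ant2:(1,2)->E->(1,3)
  grid max=7 at (1,3)
Step 4: ant0:(1,2)->E->(1,3) | ant1:(1,3)->W->(1,2) | ant2:(1,3)->W->(1,2)
  grid max=8 at (1,2)
Step 5: ant0:(1,3)->W->(1,2) | ant1:(1,2)->E->(1,3) | ant2:(1,2)->E->(1,3)
  grid max=11 at (1,3)
Final grid:
  0 0 0 0
  0 0 9 11
  0 0 0 0
  0 0 0 0
Max pheromone 11 at (1,3)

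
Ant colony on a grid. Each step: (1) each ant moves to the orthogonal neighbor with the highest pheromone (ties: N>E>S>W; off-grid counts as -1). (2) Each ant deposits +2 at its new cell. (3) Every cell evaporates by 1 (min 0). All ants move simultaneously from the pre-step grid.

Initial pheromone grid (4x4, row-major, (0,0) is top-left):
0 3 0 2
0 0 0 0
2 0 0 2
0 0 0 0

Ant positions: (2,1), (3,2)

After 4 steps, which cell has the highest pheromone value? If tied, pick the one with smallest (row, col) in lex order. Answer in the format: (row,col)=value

Step 1: ant0:(2,1)->W->(2,0) | ant1:(3,2)->N->(2,2)
  grid max=3 at (2,0)
Step 2: ant0:(2,0)->N->(1,0) | ant1:(2,2)->E->(2,3)
  grid max=2 at (2,0)
Step 3: ant0:(1,0)->S->(2,0) | ant1:(2,3)->N->(1,3)
  grid max=3 at (2,0)
Step 4: ant0:(2,0)->N->(1,0) | ant1:(1,3)->S->(2,3)
  grid max=2 at (2,0)
Final grid:
  0 0 0 0
  1 0 0 0
  2 0 0 2
  0 0 0 0
Max pheromone 2 at (2,0)

Answer: (2,0)=2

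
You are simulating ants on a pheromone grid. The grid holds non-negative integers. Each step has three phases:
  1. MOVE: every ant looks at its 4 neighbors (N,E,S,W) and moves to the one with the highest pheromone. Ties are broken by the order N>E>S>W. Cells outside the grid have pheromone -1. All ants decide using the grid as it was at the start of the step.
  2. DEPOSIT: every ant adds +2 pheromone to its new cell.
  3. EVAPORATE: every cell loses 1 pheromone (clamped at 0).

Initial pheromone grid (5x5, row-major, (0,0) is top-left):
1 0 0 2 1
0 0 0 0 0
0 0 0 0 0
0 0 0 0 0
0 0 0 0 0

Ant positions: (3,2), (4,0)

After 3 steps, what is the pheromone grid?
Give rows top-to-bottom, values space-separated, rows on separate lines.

After step 1: ants at (2,2),(3,0)
  0 0 0 1 0
  0 0 0 0 0
  0 0 1 0 0
  1 0 0 0 0
  0 0 0 0 0
After step 2: ants at (1,2),(2,0)
  0 0 0 0 0
  0 0 1 0 0
  1 0 0 0 0
  0 0 0 0 0
  0 0 0 0 0
After step 3: ants at (0,2),(1,0)
  0 0 1 0 0
  1 0 0 0 0
  0 0 0 0 0
  0 0 0 0 0
  0 0 0 0 0

0 0 1 0 0
1 0 0 0 0
0 0 0 0 0
0 0 0 0 0
0 0 0 0 0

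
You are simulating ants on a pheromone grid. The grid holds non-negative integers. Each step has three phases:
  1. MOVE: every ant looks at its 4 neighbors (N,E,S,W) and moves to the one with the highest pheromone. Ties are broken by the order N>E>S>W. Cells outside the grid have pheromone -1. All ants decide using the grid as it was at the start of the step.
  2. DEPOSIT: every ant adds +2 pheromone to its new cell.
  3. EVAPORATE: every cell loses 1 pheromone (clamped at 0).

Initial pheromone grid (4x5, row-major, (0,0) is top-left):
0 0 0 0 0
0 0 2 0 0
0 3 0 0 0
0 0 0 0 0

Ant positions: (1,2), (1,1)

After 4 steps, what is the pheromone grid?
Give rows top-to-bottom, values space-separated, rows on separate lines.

After step 1: ants at (0,2),(2,1)
  0 0 1 0 0
  0 0 1 0 0
  0 4 0 0 0
  0 0 0 0 0
After step 2: ants at (1,2),(1,1)
  0 0 0 0 0
  0 1 2 0 0
  0 3 0 0 0
  0 0 0 0 0
After step 3: ants at (1,1),(2,1)
  0 0 0 0 0
  0 2 1 0 0
  0 4 0 0 0
  0 0 0 0 0
After step 4: ants at (2,1),(1,1)
  0 0 0 0 0
  0 3 0 0 0
  0 5 0 0 0
  0 0 0 0 0

0 0 0 0 0
0 3 0 0 0
0 5 0 0 0
0 0 0 0 0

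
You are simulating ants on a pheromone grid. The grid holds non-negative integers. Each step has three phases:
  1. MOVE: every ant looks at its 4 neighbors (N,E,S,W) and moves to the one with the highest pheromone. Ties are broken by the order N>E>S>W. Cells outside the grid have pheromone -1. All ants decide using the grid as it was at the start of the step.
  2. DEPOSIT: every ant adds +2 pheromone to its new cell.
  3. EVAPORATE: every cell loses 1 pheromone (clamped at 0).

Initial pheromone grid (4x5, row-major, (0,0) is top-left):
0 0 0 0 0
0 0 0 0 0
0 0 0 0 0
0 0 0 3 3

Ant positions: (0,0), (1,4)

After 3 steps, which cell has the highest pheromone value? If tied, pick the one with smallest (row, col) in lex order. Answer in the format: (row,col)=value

Step 1: ant0:(0,0)->E->(0,1) | ant1:(1,4)->N->(0,4)
  grid max=2 at (3,3)
Step 2: ant0:(0,1)->E->(0,2) | ant1:(0,4)->S->(1,4)
  grid max=1 at (0,2)
Step 3: ant0:(0,2)->E->(0,3) | ant1:(1,4)->N->(0,4)
  grid max=1 at (0,3)
Final grid:
  0 0 0 1 1
  0 0 0 0 0
  0 0 0 0 0
  0 0 0 0 0
Max pheromone 1 at (0,3)

Answer: (0,3)=1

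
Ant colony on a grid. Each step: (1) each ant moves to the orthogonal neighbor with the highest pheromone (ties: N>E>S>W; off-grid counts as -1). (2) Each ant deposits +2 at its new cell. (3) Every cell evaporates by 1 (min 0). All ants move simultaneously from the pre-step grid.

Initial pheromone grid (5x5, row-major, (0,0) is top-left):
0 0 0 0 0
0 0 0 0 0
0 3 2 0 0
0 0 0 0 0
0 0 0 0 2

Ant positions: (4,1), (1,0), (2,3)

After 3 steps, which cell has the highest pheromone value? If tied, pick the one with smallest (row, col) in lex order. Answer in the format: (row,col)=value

Answer: (2,2)=5

Derivation:
Step 1: ant0:(4,1)->N->(3,1) | ant1:(1,0)->N->(0,0) | ant2:(2,3)->W->(2,2)
  grid max=3 at (2,2)
Step 2: ant0:(3,1)->N->(2,1) | ant1:(0,0)->E->(0,1) | ant2:(2,2)->W->(2,1)
  grid max=5 at (2,1)
Step 3: ant0:(2,1)->E->(2,2) | ant1:(0,1)->E->(0,2) | ant2:(2,1)->E->(2,2)
  grid max=5 at (2,2)
Final grid:
  0 0 1 0 0
  0 0 0 0 0
  0 4 5 0 0
  0 0 0 0 0
  0 0 0 0 0
Max pheromone 5 at (2,2)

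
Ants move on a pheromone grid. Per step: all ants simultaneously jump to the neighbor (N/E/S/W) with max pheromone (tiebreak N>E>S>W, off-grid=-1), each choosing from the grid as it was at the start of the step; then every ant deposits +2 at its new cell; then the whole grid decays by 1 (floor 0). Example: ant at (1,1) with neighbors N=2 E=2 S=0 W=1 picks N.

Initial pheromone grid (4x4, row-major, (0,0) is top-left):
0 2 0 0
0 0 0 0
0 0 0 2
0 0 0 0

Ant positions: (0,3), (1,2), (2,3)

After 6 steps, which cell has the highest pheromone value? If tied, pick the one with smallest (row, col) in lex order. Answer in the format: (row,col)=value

Step 1: ant0:(0,3)->S->(1,3) | ant1:(1,2)->N->(0,2) | ant2:(2,3)->N->(1,3)
  grid max=3 at (1,3)
Step 2: ant0:(1,3)->S->(2,3) | ant1:(0,2)->W->(0,1) | ant2:(1,3)->S->(2,3)
  grid max=4 at (2,3)
Step 3: ant0:(2,3)->N->(1,3) | ant1:(0,1)->E->(0,2) | ant2:(2,3)->N->(1,3)
  grid max=5 at (1,3)
Step 4: ant0:(1,3)->S->(2,3) | ant1:(0,2)->W->(0,1) | ant2:(1,3)->S->(2,3)
  grid max=6 at (2,3)
Step 5: ant0:(2,3)->N->(1,3) | ant1:(0,1)->E->(0,2) | ant2:(2,3)->N->(1,3)
  grid max=7 at (1,3)
Step 6: ant0:(1,3)->S->(2,3) | ant1:(0,2)->W->(0,1) | ant2:(1,3)->S->(2,3)
  grid max=8 at (2,3)
Final grid:
  0 2 0 0
  0 0 0 6
  0 0 0 8
  0 0 0 0
Max pheromone 8 at (2,3)

Answer: (2,3)=8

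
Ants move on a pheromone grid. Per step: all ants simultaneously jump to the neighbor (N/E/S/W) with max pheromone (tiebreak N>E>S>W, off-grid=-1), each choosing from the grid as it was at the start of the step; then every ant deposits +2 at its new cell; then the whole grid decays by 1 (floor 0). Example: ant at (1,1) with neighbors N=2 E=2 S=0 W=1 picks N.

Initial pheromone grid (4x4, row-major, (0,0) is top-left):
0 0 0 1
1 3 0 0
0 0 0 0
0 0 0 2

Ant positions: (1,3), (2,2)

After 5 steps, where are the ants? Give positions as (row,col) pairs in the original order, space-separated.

Step 1: ant0:(1,3)->N->(0,3) | ant1:(2,2)->N->(1,2)
  grid max=2 at (0,3)
Step 2: ant0:(0,3)->S->(1,3) | ant1:(1,2)->W->(1,1)
  grid max=3 at (1,1)
Step 3: ant0:(1,3)->N->(0,3) | ant1:(1,1)->N->(0,1)
  grid max=2 at (0,3)
Step 4: ant0:(0,3)->S->(1,3) | ant1:(0,1)->S->(1,1)
  grid max=3 at (1,1)
Step 5: ant0:(1,3)->N->(0,3) | ant1:(1,1)->N->(0,1)
  grid max=2 at (0,3)

(0,3) (0,1)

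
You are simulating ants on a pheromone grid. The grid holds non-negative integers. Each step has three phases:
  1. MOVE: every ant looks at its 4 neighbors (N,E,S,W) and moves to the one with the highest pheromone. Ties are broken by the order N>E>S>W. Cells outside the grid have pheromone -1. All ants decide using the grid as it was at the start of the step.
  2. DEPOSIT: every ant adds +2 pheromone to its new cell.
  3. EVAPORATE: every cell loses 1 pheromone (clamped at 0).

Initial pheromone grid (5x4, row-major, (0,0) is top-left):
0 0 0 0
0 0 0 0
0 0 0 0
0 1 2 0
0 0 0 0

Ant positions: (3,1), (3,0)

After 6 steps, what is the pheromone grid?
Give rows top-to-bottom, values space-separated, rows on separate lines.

After step 1: ants at (3,2),(3,1)
  0 0 0 0
  0 0 0 0
  0 0 0 0
  0 2 3 0
  0 0 0 0
After step 2: ants at (3,1),(3,2)
  0 0 0 0
  0 0 0 0
  0 0 0 0
  0 3 4 0
  0 0 0 0
After step 3: ants at (3,2),(3,1)
  0 0 0 0
  0 0 0 0
  0 0 0 0
  0 4 5 0
  0 0 0 0
After step 4: ants at (3,1),(3,2)
  0 0 0 0
  0 0 0 0
  0 0 0 0
  0 5 6 0
  0 0 0 0
After step 5: ants at (3,2),(3,1)
  0 0 0 0
  0 0 0 0
  0 0 0 0
  0 6 7 0
  0 0 0 0
After step 6: ants at (3,1),(3,2)
  0 0 0 0
  0 0 0 0
  0 0 0 0
  0 7 8 0
  0 0 0 0

0 0 0 0
0 0 0 0
0 0 0 0
0 7 8 0
0 0 0 0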